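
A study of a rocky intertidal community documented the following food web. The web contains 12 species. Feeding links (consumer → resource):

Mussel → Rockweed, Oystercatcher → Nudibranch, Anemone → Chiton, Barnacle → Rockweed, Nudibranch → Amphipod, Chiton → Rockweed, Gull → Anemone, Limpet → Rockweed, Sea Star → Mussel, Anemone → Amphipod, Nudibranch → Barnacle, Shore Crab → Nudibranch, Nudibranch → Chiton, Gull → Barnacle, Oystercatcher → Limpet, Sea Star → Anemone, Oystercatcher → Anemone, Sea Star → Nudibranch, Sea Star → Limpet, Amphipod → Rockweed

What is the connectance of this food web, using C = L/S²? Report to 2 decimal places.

C = 0.14

The web has S = 12 species and L = 20 feeding links.
C = L / S² = 20 / 144 = 0.1389 ≈ 0.14.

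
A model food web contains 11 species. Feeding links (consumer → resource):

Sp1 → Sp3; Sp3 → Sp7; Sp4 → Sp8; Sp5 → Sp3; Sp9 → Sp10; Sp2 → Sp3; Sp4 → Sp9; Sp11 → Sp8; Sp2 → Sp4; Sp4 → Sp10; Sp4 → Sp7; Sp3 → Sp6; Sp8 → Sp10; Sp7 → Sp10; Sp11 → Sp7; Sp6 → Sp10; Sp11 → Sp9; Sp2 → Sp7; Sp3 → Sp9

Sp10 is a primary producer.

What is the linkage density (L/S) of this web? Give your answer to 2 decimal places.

L/S = 1.73

There are L = 19 links among S = 11 species.
L/S = 19/11 = 1.7273 ≈ 1.73.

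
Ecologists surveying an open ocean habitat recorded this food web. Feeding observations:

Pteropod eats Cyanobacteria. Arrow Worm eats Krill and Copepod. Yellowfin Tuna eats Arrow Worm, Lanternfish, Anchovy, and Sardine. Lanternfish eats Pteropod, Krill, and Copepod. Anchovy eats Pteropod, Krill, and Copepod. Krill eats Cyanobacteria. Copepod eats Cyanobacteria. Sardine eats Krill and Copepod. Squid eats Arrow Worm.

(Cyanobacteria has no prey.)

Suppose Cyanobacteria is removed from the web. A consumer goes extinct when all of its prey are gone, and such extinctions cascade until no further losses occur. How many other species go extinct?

9

Remove Cyanobacteria.
Round 1: Krill (all prey gone), Pteropod (all prey gone), Copepod (all prey gone) → extinct.
Round 2: Lanternfish (all prey gone), Sardine (all prey gone), Arrow Worm (all prey gone), Anchovy (all prey gone) → extinct.
Round 3: Yellowfin Tuna (all prey gone), Squid (all prey gone) → extinct.
No further losses. Total secondary extinctions: 9.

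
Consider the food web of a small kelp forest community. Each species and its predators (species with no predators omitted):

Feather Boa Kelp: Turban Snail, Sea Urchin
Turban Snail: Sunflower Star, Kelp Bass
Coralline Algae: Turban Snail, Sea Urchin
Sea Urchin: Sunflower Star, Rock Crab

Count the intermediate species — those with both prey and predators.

2

Intermediate species (has both prey and predators): Turban Snail, Sea Urchin.
Count: 2.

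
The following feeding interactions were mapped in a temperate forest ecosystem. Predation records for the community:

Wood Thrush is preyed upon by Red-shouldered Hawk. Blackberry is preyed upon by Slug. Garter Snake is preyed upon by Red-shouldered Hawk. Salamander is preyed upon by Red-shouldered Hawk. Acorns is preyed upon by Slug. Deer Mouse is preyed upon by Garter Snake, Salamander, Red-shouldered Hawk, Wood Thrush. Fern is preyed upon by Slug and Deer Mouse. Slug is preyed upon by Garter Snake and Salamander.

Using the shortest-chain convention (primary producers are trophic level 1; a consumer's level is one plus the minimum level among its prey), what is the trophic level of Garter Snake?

Trophic level 3

Blackberry is a producer → level 1.
Slug eats Blackberry → level 2.
Garter Snake eats Slug → level 3.
No prey of Garter Snake is below level 2, so 3 is the minimum.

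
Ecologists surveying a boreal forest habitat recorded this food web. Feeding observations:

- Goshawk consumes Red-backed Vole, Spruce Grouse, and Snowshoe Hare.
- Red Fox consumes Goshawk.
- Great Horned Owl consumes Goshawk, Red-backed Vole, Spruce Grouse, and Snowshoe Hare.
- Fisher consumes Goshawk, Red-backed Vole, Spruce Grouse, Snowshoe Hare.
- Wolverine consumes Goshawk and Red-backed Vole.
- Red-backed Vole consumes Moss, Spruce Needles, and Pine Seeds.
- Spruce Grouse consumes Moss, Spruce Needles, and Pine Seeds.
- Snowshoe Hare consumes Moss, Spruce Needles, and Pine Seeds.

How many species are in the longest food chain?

One longest chain: Spruce Needles → Snowshoe Hare → Goshawk → Wolverine.
It has 4 species and 3 links.

4 species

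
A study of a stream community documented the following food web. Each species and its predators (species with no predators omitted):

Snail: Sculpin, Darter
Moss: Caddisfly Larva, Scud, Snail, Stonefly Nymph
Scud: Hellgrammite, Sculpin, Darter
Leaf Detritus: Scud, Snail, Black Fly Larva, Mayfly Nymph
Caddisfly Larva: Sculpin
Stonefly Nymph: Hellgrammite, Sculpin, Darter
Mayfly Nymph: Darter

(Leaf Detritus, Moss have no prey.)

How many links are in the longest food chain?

2 links

One longest chain: Leaf Detritus → Scud → Hellgrammite.
It has 3 species and 2 links.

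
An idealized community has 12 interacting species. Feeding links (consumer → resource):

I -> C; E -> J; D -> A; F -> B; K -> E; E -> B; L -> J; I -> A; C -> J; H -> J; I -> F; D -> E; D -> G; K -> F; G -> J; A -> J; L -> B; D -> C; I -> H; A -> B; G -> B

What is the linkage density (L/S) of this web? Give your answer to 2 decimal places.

L/S = 1.75

There are L = 21 links among S = 12 species.
L/S = 21/12 = 1.7500 ≈ 1.75.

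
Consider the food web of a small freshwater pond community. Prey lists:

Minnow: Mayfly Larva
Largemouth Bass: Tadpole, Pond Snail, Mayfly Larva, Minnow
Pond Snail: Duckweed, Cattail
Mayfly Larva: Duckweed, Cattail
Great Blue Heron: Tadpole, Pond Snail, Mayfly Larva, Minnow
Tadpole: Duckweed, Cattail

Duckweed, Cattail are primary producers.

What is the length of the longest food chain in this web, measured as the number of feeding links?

3 links

One longest chain: Duckweed → Mayfly Larva → Minnow → Largemouth Bass.
It has 4 species and 3 links.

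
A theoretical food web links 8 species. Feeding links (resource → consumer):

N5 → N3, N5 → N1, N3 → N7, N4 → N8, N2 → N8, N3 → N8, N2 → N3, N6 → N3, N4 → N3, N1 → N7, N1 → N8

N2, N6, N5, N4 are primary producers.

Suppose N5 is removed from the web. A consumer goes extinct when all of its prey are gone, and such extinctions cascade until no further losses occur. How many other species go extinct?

Remove N5.
Round 1: N1 (all prey gone) → extinct.
No further losses. Total secondary extinctions: 1.

1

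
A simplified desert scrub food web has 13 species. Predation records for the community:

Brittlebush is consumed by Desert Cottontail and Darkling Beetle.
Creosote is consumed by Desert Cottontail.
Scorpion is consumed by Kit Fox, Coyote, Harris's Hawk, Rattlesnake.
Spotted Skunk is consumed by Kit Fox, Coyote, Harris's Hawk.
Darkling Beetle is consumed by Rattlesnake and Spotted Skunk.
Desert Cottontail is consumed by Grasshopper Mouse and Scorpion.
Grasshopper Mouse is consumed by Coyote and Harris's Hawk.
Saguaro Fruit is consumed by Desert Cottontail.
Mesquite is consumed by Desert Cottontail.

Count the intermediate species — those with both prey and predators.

Intermediate species (has both prey and predators): Darkling Beetle, Desert Cottontail, Grasshopper Mouse, Spotted Skunk, Scorpion.
Count: 5.

5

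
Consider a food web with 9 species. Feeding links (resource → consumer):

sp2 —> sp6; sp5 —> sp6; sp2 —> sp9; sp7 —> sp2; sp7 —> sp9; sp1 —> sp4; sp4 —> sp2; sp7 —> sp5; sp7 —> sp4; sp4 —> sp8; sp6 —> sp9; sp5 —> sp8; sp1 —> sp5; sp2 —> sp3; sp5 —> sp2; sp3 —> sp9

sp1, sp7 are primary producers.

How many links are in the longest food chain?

4 links

One longest chain: sp1 → sp5 → sp2 → sp3 → sp9.
It has 5 species and 4 links.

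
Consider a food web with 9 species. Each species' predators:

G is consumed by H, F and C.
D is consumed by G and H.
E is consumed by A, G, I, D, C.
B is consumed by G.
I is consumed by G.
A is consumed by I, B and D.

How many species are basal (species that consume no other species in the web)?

1

Basal species (no prey listed): E.
Count: 1.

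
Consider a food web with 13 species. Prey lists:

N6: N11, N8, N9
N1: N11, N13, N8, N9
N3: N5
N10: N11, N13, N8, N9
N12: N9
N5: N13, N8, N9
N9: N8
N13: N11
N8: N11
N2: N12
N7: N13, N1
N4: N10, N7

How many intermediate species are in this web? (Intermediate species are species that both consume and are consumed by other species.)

Intermediate species (has both prey and predators): N13, N8, N9, N1, N5, N12, N10, N7.
Count: 8.

8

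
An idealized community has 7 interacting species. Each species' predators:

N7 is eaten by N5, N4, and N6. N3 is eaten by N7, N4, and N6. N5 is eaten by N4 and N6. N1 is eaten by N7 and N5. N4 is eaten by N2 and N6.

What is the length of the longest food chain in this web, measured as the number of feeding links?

One longest chain: N3 → N7 → N5 → N4 → N2.
It has 5 species and 4 links.

4 links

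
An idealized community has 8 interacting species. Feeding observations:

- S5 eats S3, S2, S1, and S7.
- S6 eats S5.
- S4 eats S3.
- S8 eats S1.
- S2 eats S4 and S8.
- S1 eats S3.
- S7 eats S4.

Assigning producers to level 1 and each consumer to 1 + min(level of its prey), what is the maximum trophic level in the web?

Producers (level 1): S3.
Following each consumer down to its lowest-level prey: S3 → S4 → S2 (levels 1 through 3).
All prey of S2 (S4 2, S8 3) are at level 2 or above, so S2 is at level 1 + 2 = 3.
Every consumer has at least one prey at level 2 or below, so none exceeds level 3.

3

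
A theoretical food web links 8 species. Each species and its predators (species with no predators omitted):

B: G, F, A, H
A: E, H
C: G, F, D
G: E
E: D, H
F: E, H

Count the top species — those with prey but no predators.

2

Top species (has prey, but nothing eats it): D, H.
Count: 2.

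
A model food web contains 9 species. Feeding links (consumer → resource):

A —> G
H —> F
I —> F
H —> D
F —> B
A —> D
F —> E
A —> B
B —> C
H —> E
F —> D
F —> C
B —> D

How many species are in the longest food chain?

One longest chain: D → B → F → I.
It has 4 species and 3 links.

4 species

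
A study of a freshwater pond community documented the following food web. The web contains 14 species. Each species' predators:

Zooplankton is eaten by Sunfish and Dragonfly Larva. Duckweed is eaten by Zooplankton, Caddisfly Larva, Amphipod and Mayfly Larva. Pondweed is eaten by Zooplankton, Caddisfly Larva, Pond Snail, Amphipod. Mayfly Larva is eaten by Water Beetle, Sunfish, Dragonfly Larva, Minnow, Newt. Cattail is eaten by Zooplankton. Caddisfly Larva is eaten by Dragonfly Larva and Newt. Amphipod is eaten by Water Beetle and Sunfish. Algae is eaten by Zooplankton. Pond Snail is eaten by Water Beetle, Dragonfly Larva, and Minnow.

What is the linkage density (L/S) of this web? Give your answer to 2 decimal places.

There are L = 24 links among S = 14 species.
L/S = 24/14 = 1.7143 ≈ 1.71.

L/S = 1.71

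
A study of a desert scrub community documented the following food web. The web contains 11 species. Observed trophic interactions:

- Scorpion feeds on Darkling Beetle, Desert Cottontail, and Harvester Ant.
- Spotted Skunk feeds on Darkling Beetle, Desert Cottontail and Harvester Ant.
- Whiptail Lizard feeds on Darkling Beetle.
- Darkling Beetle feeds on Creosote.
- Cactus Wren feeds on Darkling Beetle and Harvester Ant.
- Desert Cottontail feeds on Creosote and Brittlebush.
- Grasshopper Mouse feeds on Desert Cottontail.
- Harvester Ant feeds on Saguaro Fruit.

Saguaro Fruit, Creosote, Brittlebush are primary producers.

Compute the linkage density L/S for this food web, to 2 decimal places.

There are L = 14 links among S = 11 species.
L/S = 14/11 = 1.2727 ≈ 1.27.

L/S = 1.27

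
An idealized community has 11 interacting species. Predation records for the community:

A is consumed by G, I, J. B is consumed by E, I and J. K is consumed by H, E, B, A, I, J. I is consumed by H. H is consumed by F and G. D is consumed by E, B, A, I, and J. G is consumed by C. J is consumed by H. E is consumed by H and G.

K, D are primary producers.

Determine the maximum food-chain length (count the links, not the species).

5 links

One longest chain: K → B → E → H → G → C.
It has 6 species and 5 links.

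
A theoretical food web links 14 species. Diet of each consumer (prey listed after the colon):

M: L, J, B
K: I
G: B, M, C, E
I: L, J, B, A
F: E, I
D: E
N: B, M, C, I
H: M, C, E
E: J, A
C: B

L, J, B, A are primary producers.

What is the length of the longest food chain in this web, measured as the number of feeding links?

2 links

One longest chain: L → I → K.
It has 3 species and 2 links.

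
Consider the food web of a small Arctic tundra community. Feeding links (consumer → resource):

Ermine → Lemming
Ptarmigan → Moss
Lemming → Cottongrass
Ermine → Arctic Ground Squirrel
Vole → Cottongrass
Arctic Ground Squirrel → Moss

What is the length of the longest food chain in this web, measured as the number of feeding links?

One longest chain: Cottongrass → Lemming → Ermine.
It has 3 species and 2 links.

2 links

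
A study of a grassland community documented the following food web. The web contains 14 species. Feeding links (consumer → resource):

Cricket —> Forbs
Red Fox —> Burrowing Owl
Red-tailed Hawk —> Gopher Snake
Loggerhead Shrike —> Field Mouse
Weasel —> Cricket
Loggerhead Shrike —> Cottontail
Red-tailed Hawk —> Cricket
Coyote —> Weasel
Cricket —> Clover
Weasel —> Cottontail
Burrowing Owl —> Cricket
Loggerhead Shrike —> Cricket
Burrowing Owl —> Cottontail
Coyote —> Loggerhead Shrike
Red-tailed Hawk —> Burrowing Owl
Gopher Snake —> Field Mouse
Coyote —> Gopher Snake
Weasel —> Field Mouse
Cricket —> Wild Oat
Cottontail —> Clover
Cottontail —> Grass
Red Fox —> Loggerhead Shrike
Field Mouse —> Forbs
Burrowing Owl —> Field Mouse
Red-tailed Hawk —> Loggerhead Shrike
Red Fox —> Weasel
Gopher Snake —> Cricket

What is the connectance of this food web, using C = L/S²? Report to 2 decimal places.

The web has S = 14 species and L = 27 feeding links.
C = L / S² = 27 / 196 = 0.1378 ≈ 0.14.

C = 0.14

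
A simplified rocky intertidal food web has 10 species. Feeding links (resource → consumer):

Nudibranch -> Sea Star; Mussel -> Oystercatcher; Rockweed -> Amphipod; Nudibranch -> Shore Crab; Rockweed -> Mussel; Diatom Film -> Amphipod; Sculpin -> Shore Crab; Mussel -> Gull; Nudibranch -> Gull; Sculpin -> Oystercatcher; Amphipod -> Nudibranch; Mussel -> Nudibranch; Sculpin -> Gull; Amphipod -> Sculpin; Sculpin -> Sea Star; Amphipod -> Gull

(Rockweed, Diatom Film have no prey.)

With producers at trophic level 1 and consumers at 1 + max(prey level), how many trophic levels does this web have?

4

Producers (level 1): Rockweed, Diatom Film.
Rockweed → Amphipod → Sculpin → Oystercatcher gives Oystercatcher level 4.
No species has a prey at level 4, so no species reaches level 5.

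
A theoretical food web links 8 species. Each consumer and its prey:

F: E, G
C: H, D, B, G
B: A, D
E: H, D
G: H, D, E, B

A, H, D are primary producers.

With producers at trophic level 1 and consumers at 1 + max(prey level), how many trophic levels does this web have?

Producers (level 1): A, H, D.
H → E → G → C gives C level 4.
No species has a prey at level 4, so no species reaches level 5.

4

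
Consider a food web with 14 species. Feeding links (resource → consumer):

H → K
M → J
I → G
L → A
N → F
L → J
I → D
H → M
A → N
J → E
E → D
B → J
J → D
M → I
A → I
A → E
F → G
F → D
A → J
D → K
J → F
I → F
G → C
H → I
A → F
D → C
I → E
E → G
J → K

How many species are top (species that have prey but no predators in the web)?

2

Top species (has prey, but nothing eats it): C, K.
Count: 2.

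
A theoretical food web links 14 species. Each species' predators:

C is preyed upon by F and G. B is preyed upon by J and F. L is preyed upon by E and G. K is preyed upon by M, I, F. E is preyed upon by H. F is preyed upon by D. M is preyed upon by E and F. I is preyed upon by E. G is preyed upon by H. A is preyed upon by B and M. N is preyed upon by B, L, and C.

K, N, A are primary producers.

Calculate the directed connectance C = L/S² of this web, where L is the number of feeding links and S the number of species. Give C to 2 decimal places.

The web has S = 14 species and L = 20 feeding links.
C = L / S² = 20 / 196 = 0.1020 ≈ 0.10.

C = 0.10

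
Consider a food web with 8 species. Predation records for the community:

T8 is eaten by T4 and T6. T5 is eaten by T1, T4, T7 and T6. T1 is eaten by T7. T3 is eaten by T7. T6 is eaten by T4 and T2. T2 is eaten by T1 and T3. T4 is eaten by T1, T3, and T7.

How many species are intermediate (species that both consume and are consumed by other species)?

Intermediate species (has both prey and predators): T6, T4, T2, T3, T1.
Count: 5.

5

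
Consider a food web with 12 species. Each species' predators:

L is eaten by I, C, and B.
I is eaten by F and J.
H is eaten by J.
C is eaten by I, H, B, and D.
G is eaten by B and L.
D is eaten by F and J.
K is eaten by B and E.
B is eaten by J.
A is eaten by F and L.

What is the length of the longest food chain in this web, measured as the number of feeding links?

4 links

One longest chain: G → L → C → I → F.
It has 5 species and 4 links.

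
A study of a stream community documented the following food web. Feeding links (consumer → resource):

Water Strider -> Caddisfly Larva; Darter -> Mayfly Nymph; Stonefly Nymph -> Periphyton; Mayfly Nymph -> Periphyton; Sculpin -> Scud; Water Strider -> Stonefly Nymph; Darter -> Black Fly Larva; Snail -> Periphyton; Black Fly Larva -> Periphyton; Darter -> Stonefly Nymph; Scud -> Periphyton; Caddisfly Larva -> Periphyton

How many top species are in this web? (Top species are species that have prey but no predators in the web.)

4

Top species (has prey, but nothing eats it): Snail, Water Strider, Sculpin, Darter.
Count: 4.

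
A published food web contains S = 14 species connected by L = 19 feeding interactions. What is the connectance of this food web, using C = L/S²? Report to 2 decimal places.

The web has S = 14 species and L = 19 feeding links.
C = L / S² = 19 / 196 = 0.0969 ≈ 0.10.

C = 0.10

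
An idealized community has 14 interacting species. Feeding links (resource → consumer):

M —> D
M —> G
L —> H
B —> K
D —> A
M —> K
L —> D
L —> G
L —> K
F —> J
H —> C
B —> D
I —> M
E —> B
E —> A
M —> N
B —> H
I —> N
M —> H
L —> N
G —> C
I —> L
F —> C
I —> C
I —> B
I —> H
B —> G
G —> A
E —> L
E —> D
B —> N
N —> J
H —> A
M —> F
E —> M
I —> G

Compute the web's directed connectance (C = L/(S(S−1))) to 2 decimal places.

The web has S = 14 species and L = 36 feeding links.
C = L / (S(S−1)) = 36 / 182 = 0.1978 ≈ 0.20.

C = 0.20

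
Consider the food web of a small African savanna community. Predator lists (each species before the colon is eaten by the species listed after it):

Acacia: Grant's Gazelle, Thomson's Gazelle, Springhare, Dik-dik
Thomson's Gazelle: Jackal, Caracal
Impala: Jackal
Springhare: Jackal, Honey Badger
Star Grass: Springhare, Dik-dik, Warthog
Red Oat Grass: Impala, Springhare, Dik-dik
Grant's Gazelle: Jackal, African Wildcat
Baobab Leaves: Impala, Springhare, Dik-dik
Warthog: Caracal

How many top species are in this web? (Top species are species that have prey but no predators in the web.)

Top species (has prey, but nothing eats it): Dik-dik, Jackal, Honey Badger, African Wildcat, Caracal.
Count: 5.

5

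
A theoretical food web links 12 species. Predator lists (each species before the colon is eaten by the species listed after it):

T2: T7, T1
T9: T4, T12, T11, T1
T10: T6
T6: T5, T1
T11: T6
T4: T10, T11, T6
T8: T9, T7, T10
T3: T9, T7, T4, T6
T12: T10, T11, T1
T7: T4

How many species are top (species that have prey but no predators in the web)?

2

Top species (has prey, but nothing eats it): T5, T1.
Count: 2.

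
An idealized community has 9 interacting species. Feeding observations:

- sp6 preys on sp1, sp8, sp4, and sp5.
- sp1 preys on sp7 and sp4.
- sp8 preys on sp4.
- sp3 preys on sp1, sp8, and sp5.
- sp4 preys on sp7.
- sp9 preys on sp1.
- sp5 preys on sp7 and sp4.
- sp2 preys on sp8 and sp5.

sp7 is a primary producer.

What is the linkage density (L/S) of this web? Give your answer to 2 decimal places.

L/S = 1.78

There are L = 16 links among S = 9 species.
L/S = 16/9 = 1.7778 ≈ 1.78.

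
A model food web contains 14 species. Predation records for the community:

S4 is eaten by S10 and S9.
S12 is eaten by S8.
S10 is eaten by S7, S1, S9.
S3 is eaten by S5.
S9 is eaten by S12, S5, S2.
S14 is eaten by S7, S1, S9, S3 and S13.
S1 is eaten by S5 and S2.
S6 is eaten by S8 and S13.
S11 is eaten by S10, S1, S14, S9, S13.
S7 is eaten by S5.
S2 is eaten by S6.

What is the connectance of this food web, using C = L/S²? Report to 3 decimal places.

C = 0.133

The web has S = 14 species and L = 26 feeding links.
C = L / S² = 26 / 196 = 0.1327 ≈ 0.133.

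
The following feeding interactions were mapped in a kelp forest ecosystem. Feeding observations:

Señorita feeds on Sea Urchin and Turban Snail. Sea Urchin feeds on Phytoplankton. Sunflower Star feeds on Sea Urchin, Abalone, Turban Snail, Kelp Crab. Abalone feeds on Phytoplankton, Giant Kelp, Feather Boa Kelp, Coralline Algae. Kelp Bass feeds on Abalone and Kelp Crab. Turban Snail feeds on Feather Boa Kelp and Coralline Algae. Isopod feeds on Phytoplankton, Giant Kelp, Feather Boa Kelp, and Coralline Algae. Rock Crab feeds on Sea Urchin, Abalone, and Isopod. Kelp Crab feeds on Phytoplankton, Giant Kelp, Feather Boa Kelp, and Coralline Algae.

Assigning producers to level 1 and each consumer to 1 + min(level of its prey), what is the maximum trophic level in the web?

Producers (level 1): Phytoplankton, Feather Boa Kelp, Giant Kelp, Coralline Algae.
Following each consumer down to its lowest-level prey: Phytoplankton → Abalone → Kelp Bass (levels 1 through 3).
All prey of Kelp Bass (Abalone 2, Kelp Crab 2) are at level 2 or above, so Kelp Bass is at level 1 + 2 = 3.
Every consumer has at least one prey at level 2 or below, so none exceeds level 3.

3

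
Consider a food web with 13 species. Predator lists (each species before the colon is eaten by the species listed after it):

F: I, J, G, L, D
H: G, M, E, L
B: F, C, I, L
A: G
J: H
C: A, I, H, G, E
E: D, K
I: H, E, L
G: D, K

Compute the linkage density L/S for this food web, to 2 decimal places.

There are L = 27 links among S = 13 species.
L/S = 27/13 = 2.0769 ≈ 2.08.

L/S = 2.08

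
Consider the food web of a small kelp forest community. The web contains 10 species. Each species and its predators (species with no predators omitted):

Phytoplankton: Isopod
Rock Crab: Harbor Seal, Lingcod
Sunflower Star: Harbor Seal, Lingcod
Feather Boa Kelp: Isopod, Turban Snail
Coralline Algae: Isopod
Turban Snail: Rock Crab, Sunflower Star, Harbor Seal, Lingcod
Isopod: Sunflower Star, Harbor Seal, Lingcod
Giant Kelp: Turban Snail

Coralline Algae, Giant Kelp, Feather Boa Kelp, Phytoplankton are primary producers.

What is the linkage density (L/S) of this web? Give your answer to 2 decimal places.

L/S = 1.60

There are L = 16 links among S = 10 species.
L/S = 16/10 = 1.6000 ≈ 1.60.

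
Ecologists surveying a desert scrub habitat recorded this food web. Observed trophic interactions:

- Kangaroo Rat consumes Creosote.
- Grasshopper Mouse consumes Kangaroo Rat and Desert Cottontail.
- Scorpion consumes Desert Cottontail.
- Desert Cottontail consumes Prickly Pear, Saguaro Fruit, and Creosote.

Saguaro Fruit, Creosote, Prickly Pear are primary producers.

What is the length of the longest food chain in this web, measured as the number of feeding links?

2 links

One longest chain: Saguaro Fruit → Desert Cottontail → Scorpion.
It has 3 species and 2 links.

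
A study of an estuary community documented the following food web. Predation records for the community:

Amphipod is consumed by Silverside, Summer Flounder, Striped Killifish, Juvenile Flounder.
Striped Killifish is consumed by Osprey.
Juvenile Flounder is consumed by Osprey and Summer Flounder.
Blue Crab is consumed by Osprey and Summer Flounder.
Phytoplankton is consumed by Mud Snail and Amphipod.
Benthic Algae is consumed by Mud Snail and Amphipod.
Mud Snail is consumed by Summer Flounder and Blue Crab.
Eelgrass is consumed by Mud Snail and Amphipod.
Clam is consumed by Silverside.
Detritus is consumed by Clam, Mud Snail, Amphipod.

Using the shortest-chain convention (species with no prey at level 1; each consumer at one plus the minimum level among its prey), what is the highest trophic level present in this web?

Basal resources (level 1): Phytoplankton, Eelgrass, Benthic Algae, Detritus.
Following each consumer down to its lowest-level prey: Phytoplankton → Mud Snail → Blue Crab → Osprey (levels 1 through 4).
All prey of Osprey (Blue Crab 3, Juvenile Flounder 3, Striped Killifish 3) are at level 3 or above, so Osprey is at level 1 + 3 = 4.
Every consumer has at least one prey at level 3 or below, so none exceeds level 4.

4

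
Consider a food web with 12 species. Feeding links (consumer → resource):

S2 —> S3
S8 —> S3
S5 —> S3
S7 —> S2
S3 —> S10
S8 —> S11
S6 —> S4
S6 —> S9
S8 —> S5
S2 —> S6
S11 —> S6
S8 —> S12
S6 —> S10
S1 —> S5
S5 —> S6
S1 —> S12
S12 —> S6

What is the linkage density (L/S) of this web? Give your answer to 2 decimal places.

There are L = 17 links among S = 12 species.
L/S = 17/12 = 1.4167 ≈ 1.42.

L/S = 1.42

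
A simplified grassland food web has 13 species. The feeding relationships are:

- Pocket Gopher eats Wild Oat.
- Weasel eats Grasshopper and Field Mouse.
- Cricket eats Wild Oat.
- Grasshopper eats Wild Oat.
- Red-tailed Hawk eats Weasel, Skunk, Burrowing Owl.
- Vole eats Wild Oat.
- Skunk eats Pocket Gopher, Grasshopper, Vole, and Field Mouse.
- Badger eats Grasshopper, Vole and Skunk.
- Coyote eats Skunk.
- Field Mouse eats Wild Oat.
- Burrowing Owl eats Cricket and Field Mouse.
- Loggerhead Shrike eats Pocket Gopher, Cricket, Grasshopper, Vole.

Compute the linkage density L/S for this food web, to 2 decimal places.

L/S = 1.85

There are L = 24 links among S = 13 species.
L/S = 24/13 = 1.8462 ≈ 1.85.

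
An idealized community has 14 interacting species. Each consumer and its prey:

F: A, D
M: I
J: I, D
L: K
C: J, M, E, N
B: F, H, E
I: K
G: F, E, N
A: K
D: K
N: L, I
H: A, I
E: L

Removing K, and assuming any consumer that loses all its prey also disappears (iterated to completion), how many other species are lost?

13

Remove K.
Round 1: L (all prey gone), A (all prey gone), I (all prey gone), D (all prey gone) → extinct.
Round 2: J (all prey gone), F (all prey gone), H (all prey gone), M (all prey gone), E (all prey gone), N (all prey gone) → extinct.
Round 3: B (all prey gone), C (all prey gone), G (all prey gone) → extinct.
No further losses. Total secondary extinctions: 13.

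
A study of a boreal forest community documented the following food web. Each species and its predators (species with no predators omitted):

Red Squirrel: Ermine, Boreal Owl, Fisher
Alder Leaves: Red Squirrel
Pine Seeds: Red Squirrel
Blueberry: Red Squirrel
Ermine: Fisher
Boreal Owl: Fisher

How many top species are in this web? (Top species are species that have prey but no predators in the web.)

1

Top species (has prey, but nothing eats it): Fisher.
Count: 1.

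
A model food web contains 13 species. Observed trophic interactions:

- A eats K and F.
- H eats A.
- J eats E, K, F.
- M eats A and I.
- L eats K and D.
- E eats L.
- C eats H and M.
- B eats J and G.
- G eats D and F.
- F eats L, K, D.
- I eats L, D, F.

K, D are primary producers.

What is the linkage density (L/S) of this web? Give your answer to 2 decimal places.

There are L = 23 links among S = 13 species.
L/S = 23/13 = 1.7692 ≈ 1.77.

L/S = 1.77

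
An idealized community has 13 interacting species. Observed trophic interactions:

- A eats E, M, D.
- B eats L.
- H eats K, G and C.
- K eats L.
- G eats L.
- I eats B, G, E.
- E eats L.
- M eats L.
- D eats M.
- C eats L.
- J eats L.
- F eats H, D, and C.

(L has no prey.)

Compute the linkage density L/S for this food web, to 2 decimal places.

There are L = 20 links among S = 13 species.
L/S = 20/13 = 1.5385 ≈ 1.54.

L/S = 1.54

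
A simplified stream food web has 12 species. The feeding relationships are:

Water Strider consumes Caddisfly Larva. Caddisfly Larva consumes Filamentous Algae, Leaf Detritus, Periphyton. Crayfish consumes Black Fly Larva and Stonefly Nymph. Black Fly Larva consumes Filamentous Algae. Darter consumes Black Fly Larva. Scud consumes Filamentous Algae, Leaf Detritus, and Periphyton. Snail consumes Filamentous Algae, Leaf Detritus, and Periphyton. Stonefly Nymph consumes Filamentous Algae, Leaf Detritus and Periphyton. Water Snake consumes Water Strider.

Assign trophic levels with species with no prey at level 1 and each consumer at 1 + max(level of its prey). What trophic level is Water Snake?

Filamentous Algae has no prey (basal) → level 1.
Caddisfly Larva eats Filamentous Algae (level 1); other prey at levels: Leaf Detritus 1, Periphyton 1 → level 2.
Water Strider eats Caddisfly Larva → level 3.
Water Snake eats Water Strider → level 4.

Trophic level 4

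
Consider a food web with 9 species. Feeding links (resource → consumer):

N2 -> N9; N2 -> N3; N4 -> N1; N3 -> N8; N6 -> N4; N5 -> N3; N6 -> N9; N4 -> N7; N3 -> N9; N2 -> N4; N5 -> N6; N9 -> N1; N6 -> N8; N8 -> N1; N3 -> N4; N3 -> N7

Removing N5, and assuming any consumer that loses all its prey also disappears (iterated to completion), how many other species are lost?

1

Remove N5.
Round 1: N6 (all prey gone) → extinct.
No further losses. Total secondary extinctions: 1.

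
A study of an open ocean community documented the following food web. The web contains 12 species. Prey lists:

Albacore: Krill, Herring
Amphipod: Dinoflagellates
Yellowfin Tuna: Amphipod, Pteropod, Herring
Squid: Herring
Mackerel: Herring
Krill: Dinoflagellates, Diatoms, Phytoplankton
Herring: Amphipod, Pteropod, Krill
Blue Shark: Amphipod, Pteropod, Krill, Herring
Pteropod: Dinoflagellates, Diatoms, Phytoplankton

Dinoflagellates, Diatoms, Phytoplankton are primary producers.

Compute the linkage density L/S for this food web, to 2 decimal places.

L/S = 1.75

There are L = 21 links among S = 12 species.
L/S = 21/12 = 1.7500 ≈ 1.75.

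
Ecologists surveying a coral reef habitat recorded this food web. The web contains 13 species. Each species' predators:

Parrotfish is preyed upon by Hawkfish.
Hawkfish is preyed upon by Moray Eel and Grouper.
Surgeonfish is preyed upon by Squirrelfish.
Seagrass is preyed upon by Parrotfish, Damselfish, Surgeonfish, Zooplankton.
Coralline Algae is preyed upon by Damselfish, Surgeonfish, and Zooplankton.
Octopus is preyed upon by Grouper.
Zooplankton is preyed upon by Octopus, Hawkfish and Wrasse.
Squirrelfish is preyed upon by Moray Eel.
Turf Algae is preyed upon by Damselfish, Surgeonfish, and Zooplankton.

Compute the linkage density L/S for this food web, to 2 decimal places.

L/S = 1.46

There are L = 19 links among S = 13 species.
L/S = 19/13 = 1.4615 ≈ 1.46.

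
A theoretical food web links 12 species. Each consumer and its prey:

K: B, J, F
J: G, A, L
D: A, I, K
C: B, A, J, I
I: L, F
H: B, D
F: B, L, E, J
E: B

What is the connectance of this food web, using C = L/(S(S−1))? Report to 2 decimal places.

C = 0.17

The web has S = 12 species and L = 22 feeding links.
C = L / (S(S−1)) = 22 / 132 = 0.1667 ≈ 0.17.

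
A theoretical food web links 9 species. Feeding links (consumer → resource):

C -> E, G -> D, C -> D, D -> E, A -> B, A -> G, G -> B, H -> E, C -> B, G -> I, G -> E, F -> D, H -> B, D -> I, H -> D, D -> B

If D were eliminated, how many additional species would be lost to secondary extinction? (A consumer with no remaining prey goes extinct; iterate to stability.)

1

Remove D.
Round 1: F (all prey gone) → extinct.
No further losses. Total secondary extinctions: 1.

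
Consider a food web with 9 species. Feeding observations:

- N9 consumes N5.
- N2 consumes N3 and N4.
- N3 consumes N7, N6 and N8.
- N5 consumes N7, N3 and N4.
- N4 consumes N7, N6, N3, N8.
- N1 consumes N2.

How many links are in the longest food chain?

4 links

One longest chain: N8 → N3 → N4 → N2 → N1.
It has 5 species and 4 links.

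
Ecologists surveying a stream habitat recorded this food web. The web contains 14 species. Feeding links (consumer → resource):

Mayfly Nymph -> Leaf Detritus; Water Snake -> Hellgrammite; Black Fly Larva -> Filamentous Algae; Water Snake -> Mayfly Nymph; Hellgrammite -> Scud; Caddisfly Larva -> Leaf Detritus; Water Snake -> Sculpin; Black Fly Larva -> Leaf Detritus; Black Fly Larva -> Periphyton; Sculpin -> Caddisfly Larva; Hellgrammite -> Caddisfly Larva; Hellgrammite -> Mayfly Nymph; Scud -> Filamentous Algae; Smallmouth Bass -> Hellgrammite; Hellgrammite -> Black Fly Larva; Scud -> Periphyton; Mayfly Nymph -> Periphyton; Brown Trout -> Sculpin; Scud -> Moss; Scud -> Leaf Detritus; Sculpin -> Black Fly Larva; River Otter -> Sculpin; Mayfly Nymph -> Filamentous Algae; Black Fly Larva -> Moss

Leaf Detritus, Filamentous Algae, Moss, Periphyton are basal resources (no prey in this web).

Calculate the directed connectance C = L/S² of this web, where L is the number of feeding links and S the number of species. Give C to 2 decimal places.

C = 0.12

The web has S = 14 species and L = 24 feeding links.
C = L / S² = 24 / 196 = 0.1224 ≈ 0.12.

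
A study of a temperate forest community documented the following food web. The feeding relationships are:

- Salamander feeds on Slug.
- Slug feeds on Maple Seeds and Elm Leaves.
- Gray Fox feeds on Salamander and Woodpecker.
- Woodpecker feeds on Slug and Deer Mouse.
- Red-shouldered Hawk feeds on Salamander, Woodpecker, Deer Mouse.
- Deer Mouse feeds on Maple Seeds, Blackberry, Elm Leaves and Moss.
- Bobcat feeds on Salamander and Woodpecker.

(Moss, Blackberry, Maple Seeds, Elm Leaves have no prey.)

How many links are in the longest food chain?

3 links

One longest chain: Moss → Deer Mouse → Woodpecker → Red-shouldered Hawk.
It has 4 species and 3 links.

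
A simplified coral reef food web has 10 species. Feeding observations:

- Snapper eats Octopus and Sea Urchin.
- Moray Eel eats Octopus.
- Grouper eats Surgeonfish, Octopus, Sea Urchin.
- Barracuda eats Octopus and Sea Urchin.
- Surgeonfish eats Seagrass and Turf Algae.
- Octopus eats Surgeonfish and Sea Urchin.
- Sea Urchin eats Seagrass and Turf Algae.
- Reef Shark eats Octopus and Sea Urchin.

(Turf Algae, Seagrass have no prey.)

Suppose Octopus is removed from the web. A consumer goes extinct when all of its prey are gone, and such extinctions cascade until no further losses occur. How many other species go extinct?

1

Remove Octopus.
Round 1: Moray Eel (all prey gone) → extinct.
No further losses. Total secondary extinctions: 1.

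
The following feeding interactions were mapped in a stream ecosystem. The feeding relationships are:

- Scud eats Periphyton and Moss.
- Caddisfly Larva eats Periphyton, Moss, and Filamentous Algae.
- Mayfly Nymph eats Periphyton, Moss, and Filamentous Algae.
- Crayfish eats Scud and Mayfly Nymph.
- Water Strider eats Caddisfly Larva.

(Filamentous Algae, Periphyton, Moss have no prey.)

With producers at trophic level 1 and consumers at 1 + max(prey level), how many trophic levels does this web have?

3

Producers (level 1): Filamentous Algae, Periphyton, Moss.
Filamentous Algae → Caddisfly Larva → Water Strider gives Water Strider level 3.
No species has a prey at level 3, so no species reaches level 4.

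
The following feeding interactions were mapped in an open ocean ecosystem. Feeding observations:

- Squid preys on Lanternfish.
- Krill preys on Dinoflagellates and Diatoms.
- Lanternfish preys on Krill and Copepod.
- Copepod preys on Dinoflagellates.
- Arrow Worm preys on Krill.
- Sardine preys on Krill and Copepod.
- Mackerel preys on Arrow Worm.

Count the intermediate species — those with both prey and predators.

4

Intermediate species (has both prey and predators): Copepod, Krill, Arrow Worm, Lanternfish.
Count: 4.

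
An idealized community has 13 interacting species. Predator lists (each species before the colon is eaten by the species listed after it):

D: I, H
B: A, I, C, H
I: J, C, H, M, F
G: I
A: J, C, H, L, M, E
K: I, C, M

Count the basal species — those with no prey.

Basal species (no prey listed): G, D, K, B.
Count: 4.

4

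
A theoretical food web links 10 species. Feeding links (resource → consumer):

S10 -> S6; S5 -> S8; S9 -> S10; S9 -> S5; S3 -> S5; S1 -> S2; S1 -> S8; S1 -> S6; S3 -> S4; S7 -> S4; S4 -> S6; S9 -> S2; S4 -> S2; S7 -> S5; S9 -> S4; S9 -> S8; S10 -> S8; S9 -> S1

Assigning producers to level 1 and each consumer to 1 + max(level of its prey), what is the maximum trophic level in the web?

3

Producers (level 1): S9, S3, S7.
S9 → S10 → S8 gives S8 level 3.
No species has a prey at level 3, so no species reaches level 4.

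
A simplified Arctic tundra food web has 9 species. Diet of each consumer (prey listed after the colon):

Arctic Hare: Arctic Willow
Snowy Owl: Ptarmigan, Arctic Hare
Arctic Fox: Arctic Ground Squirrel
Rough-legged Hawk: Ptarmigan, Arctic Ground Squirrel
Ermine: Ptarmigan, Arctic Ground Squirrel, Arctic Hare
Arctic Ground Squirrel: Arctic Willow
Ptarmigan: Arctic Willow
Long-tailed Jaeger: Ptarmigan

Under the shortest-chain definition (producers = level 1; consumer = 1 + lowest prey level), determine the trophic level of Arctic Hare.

Trophic level 2

Arctic Willow is a producer → level 1.
Arctic Hare eats Arctic Willow → level 2.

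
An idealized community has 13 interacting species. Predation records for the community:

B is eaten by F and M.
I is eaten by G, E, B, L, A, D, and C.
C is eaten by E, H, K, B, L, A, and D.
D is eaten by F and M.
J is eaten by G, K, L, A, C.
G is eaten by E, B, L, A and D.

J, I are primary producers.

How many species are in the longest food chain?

One longest chain: J → C → B → M.
It has 4 species and 3 links.

4 species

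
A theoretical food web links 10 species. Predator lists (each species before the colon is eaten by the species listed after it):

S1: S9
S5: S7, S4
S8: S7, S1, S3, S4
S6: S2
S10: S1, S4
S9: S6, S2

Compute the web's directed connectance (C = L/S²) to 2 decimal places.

C = 0.12

The web has S = 10 species and L = 12 feeding links.
C = L / S² = 12 / 100 = 0.1200 ≈ 0.12.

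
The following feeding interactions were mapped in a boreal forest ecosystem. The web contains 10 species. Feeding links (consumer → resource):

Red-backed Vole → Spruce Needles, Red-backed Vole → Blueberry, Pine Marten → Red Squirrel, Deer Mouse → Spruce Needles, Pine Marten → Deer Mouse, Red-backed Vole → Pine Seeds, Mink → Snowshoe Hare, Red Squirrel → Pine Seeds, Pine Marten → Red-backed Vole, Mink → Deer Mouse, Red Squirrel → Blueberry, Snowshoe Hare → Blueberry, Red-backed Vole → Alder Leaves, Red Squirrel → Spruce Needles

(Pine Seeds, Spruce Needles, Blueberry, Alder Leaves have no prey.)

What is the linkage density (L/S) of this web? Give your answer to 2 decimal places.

There are L = 14 links among S = 10 species.
L/S = 14/10 = 1.4000 ≈ 1.40.

L/S = 1.40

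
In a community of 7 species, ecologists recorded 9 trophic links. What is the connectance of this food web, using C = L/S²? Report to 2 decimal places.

The web has S = 7 species and L = 9 feeding links.
C = L / S² = 9 / 49 = 0.1837 ≈ 0.18.

C = 0.18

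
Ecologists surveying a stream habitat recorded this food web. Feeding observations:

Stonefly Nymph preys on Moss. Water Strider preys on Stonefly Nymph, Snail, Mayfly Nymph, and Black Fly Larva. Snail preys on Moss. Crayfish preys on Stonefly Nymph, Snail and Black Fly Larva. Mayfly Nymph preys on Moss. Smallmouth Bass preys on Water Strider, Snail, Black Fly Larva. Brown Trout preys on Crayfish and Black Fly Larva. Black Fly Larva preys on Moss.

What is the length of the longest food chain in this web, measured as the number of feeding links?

3 links

One longest chain: Moss → Snail → Crayfish → Brown Trout.
It has 4 species and 3 links.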